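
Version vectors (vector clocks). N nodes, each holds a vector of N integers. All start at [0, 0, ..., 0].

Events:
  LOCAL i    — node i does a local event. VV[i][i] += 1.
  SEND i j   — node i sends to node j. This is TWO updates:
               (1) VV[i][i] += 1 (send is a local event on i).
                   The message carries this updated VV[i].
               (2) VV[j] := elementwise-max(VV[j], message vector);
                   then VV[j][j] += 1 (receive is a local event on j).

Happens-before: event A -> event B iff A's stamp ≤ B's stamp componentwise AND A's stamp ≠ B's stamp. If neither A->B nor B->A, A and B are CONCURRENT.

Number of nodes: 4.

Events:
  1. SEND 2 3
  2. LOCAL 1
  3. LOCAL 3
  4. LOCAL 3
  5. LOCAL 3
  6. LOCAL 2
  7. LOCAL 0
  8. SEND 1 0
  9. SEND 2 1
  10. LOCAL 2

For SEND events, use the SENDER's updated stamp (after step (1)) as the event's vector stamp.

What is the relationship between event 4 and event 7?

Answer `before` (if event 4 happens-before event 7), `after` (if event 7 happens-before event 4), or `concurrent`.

Answer: concurrent

Derivation:
Initial: VV[0]=[0, 0, 0, 0]
Initial: VV[1]=[0, 0, 0, 0]
Initial: VV[2]=[0, 0, 0, 0]
Initial: VV[3]=[0, 0, 0, 0]
Event 1: SEND 2->3: VV[2][2]++ -> VV[2]=[0, 0, 1, 0], msg_vec=[0, 0, 1, 0]; VV[3]=max(VV[3],msg_vec) then VV[3][3]++ -> VV[3]=[0, 0, 1, 1]
Event 2: LOCAL 1: VV[1][1]++ -> VV[1]=[0, 1, 0, 0]
Event 3: LOCAL 3: VV[3][3]++ -> VV[3]=[0, 0, 1, 2]
Event 4: LOCAL 3: VV[3][3]++ -> VV[3]=[0, 0, 1, 3]
Event 5: LOCAL 3: VV[3][3]++ -> VV[3]=[0, 0, 1, 4]
Event 6: LOCAL 2: VV[2][2]++ -> VV[2]=[0, 0, 2, 0]
Event 7: LOCAL 0: VV[0][0]++ -> VV[0]=[1, 0, 0, 0]
Event 8: SEND 1->0: VV[1][1]++ -> VV[1]=[0, 2, 0, 0], msg_vec=[0, 2, 0, 0]; VV[0]=max(VV[0],msg_vec) then VV[0][0]++ -> VV[0]=[2, 2, 0, 0]
Event 9: SEND 2->1: VV[2][2]++ -> VV[2]=[0, 0, 3, 0], msg_vec=[0, 0, 3, 0]; VV[1]=max(VV[1],msg_vec) then VV[1][1]++ -> VV[1]=[0, 3, 3, 0]
Event 10: LOCAL 2: VV[2][2]++ -> VV[2]=[0, 0, 4, 0]
Event 4 stamp: [0, 0, 1, 3]
Event 7 stamp: [1, 0, 0, 0]
[0, 0, 1, 3] <= [1, 0, 0, 0]? False
[1, 0, 0, 0] <= [0, 0, 1, 3]? False
Relation: concurrent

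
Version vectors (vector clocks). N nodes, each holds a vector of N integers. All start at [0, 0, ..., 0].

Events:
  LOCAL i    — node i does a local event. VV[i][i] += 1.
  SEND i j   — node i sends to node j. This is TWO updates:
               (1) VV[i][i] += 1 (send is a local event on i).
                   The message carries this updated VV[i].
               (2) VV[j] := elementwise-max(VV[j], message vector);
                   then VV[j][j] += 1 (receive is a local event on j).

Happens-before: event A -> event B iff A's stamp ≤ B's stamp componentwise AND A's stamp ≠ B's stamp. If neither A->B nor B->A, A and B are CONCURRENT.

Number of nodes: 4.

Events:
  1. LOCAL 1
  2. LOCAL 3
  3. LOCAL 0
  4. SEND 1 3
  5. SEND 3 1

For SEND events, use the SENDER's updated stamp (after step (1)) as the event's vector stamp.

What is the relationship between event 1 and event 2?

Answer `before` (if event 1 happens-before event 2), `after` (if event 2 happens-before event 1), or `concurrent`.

Initial: VV[0]=[0, 0, 0, 0]
Initial: VV[1]=[0, 0, 0, 0]
Initial: VV[2]=[0, 0, 0, 0]
Initial: VV[3]=[0, 0, 0, 0]
Event 1: LOCAL 1: VV[1][1]++ -> VV[1]=[0, 1, 0, 0]
Event 2: LOCAL 3: VV[3][3]++ -> VV[3]=[0, 0, 0, 1]
Event 3: LOCAL 0: VV[0][0]++ -> VV[0]=[1, 0, 0, 0]
Event 4: SEND 1->3: VV[1][1]++ -> VV[1]=[0, 2, 0, 0], msg_vec=[0, 2, 0, 0]; VV[3]=max(VV[3],msg_vec) then VV[3][3]++ -> VV[3]=[0, 2, 0, 2]
Event 5: SEND 3->1: VV[3][3]++ -> VV[3]=[0, 2, 0, 3], msg_vec=[0, 2, 0, 3]; VV[1]=max(VV[1],msg_vec) then VV[1][1]++ -> VV[1]=[0, 3, 0, 3]
Event 1 stamp: [0, 1, 0, 0]
Event 2 stamp: [0, 0, 0, 1]
[0, 1, 0, 0] <= [0, 0, 0, 1]? False
[0, 0, 0, 1] <= [0, 1, 0, 0]? False
Relation: concurrent

Answer: concurrent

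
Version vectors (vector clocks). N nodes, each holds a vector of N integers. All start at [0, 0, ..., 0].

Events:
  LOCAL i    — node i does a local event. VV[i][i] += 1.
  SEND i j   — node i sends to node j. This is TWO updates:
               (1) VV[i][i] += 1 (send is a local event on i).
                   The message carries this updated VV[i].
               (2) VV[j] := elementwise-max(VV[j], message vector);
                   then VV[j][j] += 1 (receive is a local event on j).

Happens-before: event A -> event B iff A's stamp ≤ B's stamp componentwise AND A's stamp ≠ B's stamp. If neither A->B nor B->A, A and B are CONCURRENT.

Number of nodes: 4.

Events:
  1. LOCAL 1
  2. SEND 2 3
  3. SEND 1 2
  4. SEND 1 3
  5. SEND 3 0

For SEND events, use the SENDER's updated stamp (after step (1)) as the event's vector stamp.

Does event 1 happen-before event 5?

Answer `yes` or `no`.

Answer: yes

Derivation:
Initial: VV[0]=[0, 0, 0, 0]
Initial: VV[1]=[0, 0, 0, 0]
Initial: VV[2]=[0, 0, 0, 0]
Initial: VV[3]=[0, 0, 0, 0]
Event 1: LOCAL 1: VV[1][1]++ -> VV[1]=[0, 1, 0, 0]
Event 2: SEND 2->3: VV[2][2]++ -> VV[2]=[0, 0, 1, 0], msg_vec=[0, 0, 1, 0]; VV[3]=max(VV[3],msg_vec) then VV[3][3]++ -> VV[3]=[0, 0, 1, 1]
Event 3: SEND 1->2: VV[1][1]++ -> VV[1]=[0, 2, 0, 0], msg_vec=[0, 2, 0, 0]; VV[2]=max(VV[2],msg_vec) then VV[2][2]++ -> VV[2]=[0, 2, 2, 0]
Event 4: SEND 1->3: VV[1][1]++ -> VV[1]=[0, 3, 0, 0], msg_vec=[0, 3, 0, 0]; VV[3]=max(VV[3],msg_vec) then VV[3][3]++ -> VV[3]=[0, 3, 1, 2]
Event 5: SEND 3->0: VV[3][3]++ -> VV[3]=[0, 3, 1, 3], msg_vec=[0, 3, 1, 3]; VV[0]=max(VV[0],msg_vec) then VV[0][0]++ -> VV[0]=[1, 3, 1, 3]
Event 1 stamp: [0, 1, 0, 0]
Event 5 stamp: [0, 3, 1, 3]
[0, 1, 0, 0] <= [0, 3, 1, 3]? True. Equal? False. Happens-before: True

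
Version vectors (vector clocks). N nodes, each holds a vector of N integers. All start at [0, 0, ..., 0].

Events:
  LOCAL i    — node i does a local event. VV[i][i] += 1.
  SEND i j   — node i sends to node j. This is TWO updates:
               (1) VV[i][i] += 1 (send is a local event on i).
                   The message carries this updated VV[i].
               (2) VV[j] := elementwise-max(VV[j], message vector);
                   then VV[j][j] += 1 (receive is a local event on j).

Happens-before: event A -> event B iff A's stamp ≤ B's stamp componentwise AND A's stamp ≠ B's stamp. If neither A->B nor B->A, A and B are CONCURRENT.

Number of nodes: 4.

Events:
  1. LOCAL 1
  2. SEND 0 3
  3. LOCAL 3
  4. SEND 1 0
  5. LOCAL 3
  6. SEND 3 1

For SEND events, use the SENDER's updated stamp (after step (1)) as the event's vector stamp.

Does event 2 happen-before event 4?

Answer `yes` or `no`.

Initial: VV[0]=[0, 0, 0, 0]
Initial: VV[1]=[0, 0, 0, 0]
Initial: VV[2]=[0, 0, 0, 0]
Initial: VV[3]=[0, 0, 0, 0]
Event 1: LOCAL 1: VV[1][1]++ -> VV[1]=[0, 1, 0, 0]
Event 2: SEND 0->3: VV[0][0]++ -> VV[0]=[1, 0, 0, 0], msg_vec=[1, 0, 0, 0]; VV[3]=max(VV[3],msg_vec) then VV[3][3]++ -> VV[3]=[1, 0, 0, 1]
Event 3: LOCAL 3: VV[3][3]++ -> VV[3]=[1, 0, 0, 2]
Event 4: SEND 1->0: VV[1][1]++ -> VV[1]=[0, 2, 0, 0], msg_vec=[0, 2, 0, 0]; VV[0]=max(VV[0],msg_vec) then VV[0][0]++ -> VV[0]=[2, 2, 0, 0]
Event 5: LOCAL 3: VV[3][3]++ -> VV[3]=[1, 0, 0, 3]
Event 6: SEND 3->1: VV[3][3]++ -> VV[3]=[1, 0, 0, 4], msg_vec=[1, 0, 0, 4]; VV[1]=max(VV[1],msg_vec) then VV[1][1]++ -> VV[1]=[1, 3, 0, 4]
Event 2 stamp: [1, 0, 0, 0]
Event 4 stamp: [0, 2, 0, 0]
[1, 0, 0, 0] <= [0, 2, 0, 0]? False. Equal? False. Happens-before: False

Answer: no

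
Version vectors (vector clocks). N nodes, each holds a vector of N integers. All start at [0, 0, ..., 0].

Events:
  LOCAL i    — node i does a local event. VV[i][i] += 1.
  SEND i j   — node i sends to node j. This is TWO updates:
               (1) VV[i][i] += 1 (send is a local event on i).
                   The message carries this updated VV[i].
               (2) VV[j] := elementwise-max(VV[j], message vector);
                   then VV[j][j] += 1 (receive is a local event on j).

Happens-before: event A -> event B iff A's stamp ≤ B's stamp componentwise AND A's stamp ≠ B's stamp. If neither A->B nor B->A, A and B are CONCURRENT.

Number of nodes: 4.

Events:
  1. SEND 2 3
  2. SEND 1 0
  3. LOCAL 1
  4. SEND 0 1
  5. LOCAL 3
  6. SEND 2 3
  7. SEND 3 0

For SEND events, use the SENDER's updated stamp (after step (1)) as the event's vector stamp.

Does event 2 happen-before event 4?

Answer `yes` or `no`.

Initial: VV[0]=[0, 0, 0, 0]
Initial: VV[1]=[0, 0, 0, 0]
Initial: VV[2]=[0, 0, 0, 0]
Initial: VV[3]=[0, 0, 0, 0]
Event 1: SEND 2->3: VV[2][2]++ -> VV[2]=[0, 0, 1, 0], msg_vec=[0, 0, 1, 0]; VV[3]=max(VV[3],msg_vec) then VV[3][3]++ -> VV[3]=[0, 0, 1, 1]
Event 2: SEND 1->0: VV[1][1]++ -> VV[1]=[0, 1, 0, 0], msg_vec=[0, 1, 0, 0]; VV[0]=max(VV[0],msg_vec) then VV[0][0]++ -> VV[0]=[1, 1, 0, 0]
Event 3: LOCAL 1: VV[1][1]++ -> VV[1]=[0, 2, 0, 0]
Event 4: SEND 0->1: VV[0][0]++ -> VV[0]=[2, 1, 0, 0], msg_vec=[2, 1, 0, 0]; VV[1]=max(VV[1],msg_vec) then VV[1][1]++ -> VV[1]=[2, 3, 0, 0]
Event 5: LOCAL 3: VV[3][3]++ -> VV[3]=[0, 0, 1, 2]
Event 6: SEND 2->3: VV[2][2]++ -> VV[2]=[0, 0, 2, 0], msg_vec=[0, 0, 2, 0]; VV[3]=max(VV[3],msg_vec) then VV[3][3]++ -> VV[3]=[0, 0, 2, 3]
Event 7: SEND 3->0: VV[3][3]++ -> VV[3]=[0, 0, 2, 4], msg_vec=[0, 0, 2, 4]; VV[0]=max(VV[0],msg_vec) then VV[0][0]++ -> VV[0]=[3, 1, 2, 4]
Event 2 stamp: [0, 1, 0, 0]
Event 4 stamp: [2, 1, 0, 0]
[0, 1, 0, 0] <= [2, 1, 0, 0]? True. Equal? False. Happens-before: True

Answer: yes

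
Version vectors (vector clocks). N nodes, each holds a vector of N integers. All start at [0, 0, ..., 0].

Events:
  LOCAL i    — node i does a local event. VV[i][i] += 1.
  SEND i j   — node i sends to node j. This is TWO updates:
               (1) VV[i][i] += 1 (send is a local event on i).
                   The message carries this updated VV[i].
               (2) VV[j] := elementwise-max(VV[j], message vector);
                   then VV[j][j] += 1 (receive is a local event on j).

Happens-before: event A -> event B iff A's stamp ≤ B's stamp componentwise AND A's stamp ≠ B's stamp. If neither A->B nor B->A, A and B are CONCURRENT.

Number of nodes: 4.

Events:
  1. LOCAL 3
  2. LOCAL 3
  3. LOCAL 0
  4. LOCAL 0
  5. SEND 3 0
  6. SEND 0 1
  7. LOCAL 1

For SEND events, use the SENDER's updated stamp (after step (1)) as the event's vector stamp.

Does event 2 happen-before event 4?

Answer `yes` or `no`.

Answer: no

Derivation:
Initial: VV[0]=[0, 0, 0, 0]
Initial: VV[1]=[0, 0, 0, 0]
Initial: VV[2]=[0, 0, 0, 0]
Initial: VV[3]=[0, 0, 0, 0]
Event 1: LOCAL 3: VV[3][3]++ -> VV[3]=[0, 0, 0, 1]
Event 2: LOCAL 3: VV[3][3]++ -> VV[3]=[0, 0, 0, 2]
Event 3: LOCAL 0: VV[0][0]++ -> VV[0]=[1, 0, 0, 0]
Event 4: LOCAL 0: VV[0][0]++ -> VV[0]=[2, 0, 0, 0]
Event 5: SEND 3->0: VV[3][3]++ -> VV[3]=[0, 0, 0, 3], msg_vec=[0, 0, 0, 3]; VV[0]=max(VV[0],msg_vec) then VV[0][0]++ -> VV[0]=[3, 0, 0, 3]
Event 6: SEND 0->1: VV[0][0]++ -> VV[0]=[4, 0, 0, 3], msg_vec=[4, 0, 0, 3]; VV[1]=max(VV[1],msg_vec) then VV[1][1]++ -> VV[1]=[4, 1, 0, 3]
Event 7: LOCAL 1: VV[1][1]++ -> VV[1]=[4, 2, 0, 3]
Event 2 stamp: [0, 0, 0, 2]
Event 4 stamp: [2, 0, 0, 0]
[0, 0, 0, 2] <= [2, 0, 0, 0]? False. Equal? False. Happens-before: False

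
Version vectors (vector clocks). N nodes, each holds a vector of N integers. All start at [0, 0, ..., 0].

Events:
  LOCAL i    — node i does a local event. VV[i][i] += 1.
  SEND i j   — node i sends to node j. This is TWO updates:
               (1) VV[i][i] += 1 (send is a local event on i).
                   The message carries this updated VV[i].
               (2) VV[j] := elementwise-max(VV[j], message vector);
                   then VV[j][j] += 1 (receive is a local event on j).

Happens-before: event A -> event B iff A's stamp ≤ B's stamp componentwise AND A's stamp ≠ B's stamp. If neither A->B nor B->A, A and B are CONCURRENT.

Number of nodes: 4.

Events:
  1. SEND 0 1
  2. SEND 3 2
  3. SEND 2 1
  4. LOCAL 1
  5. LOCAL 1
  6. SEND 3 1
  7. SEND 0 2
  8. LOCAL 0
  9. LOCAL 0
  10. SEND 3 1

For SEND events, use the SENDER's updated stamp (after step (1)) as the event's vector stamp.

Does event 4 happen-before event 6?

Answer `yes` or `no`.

Answer: no

Derivation:
Initial: VV[0]=[0, 0, 0, 0]
Initial: VV[1]=[0, 0, 0, 0]
Initial: VV[2]=[0, 0, 0, 0]
Initial: VV[3]=[0, 0, 0, 0]
Event 1: SEND 0->1: VV[0][0]++ -> VV[0]=[1, 0, 0, 0], msg_vec=[1, 0, 0, 0]; VV[1]=max(VV[1],msg_vec) then VV[1][1]++ -> VV[1]=[1, 1, 0, 0]
Event 2: SEND 3->2: VV[3][3]++ -> VV[3]=[0, 0, 0, 1], msg_vec=[0, 0, 0, 1]; VV[2]=max(VV[2],msg_vec) then VV[2][2]++ -> VV[2]=[0, 0, 1, 1]
Event 3: SEND 2->1: VV[2][2]++ -> VV[2]=[0, 0, 2, 1], msg_vec=[0, 0, 2, 1]; VV[1]=max(VV[1],msg_vec) then VV[1][1]++ -> VV[1]=[1, 2, 2, 1]
Event 4: LOCAL 1: VV[1][1]++ -> VV[1]=[1, 3, 2, 1]
Event 5: LOCAL 1: VV[1][1]++ -> VV[1]=[1, 4, 2, 1]
Event 6: SEND 3->1: VV[3][3]++ -> VV[3]=[0, 0, 0, 2], msg_vec=[0, 0, 0, 2]; VV[1]=max(VV[1],msg_vec) then VV[1][1]++ -> VV[1]=[1, 5, 2, 2]
Event 7: SEND 0->2: VV[0][0]++ -> VV[0]=[2, 0, 0, 0], msg_vec=[2, 0, 0, 0]; VV[2]=max(VV[2],msg_vec) then VV[2][2]++ -> VV[2]=[2, 0, 3, 1]
Event 8: LOCAL 0: VV[0][0]++ -> VV[0]=[3, 0, 0, 0]
Event 9: LOCAL 0: VV[0][0]++ -> VV[0]=[4, 0, 0, 0]
Event 10: SEND 3->1: VV[3][3]++ -> VV[3]=[0, 0, 0, 3], msg_vec=[0, 0, 0, 3]; VV[1]=max(VV[1],msg_vec) then VV[1][1]++ -> VV[1]=[1, 6, 2, 3]
Event 4 stamp: [1, 3, 2, 1]
Event 6 stamp: [0, 0, 0, 2]
[1, 3, 2, 1] <= [0, 0, 0, 2]? False. Equal? False. Happens-before: False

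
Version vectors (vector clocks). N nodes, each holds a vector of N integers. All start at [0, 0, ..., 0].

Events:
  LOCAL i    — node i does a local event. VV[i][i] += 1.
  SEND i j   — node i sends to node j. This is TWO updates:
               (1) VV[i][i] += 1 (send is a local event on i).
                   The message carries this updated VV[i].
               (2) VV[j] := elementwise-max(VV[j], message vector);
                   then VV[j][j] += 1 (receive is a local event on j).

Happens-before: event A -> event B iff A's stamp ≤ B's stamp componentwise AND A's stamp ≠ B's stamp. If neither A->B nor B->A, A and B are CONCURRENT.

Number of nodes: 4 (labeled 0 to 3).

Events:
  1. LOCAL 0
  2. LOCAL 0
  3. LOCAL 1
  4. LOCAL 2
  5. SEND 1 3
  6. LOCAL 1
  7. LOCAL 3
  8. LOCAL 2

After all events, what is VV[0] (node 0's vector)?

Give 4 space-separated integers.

Answer: 2 0 0 0

Derivation:
Initial: VV[0]=[0, 0, 0, 0]
Initial: VV[1]=[0, 0, 0, 0]
Initial: VV[2]=[0, 0, 0, 0]
Initial: VV[3]=[0, 0, 0, 0]
Event 1: LOCAL 0: VV[0][0]++ -> VV[0]=[1, 0, 0, 0]
Event 2: LOCAL 0: VV[0][0]++ -> VV[0]=[2, 0, 0, 0]
Event 3: LOCAL 1: VV[1][1]++ -> VV[1]=[0, 1, 0, 0]
Event 4: LOCAL 2: VV[2][2]++ -> VV[2]=[0, 0, 1, 0]
Event 5: SEND 1->3: VV[1][1]++ -> VV[1]=[0, 2, 0, 0], msg_vec=[0, 2, 0, 0]; VV[3]=max(VV[3],msg_vec) then VV[3][3]++ -> VV[3]=[0, 2, 0, 1]
Event 6: LOCAL 1: VV[1][1]++ -> VV[1]=[0, 3, 0, 0]
Event 7: LOCAL 3: VV[3][3]++ -> VV[3]=[0, 2, 0, 2]
Event 8: LOCAL 2: VV[2][2]++ -> VV[2]=[0, 0, 2, 0]
Final vectors: VV[0]=[2, 0, 0, 0]; VV[1]=[0, 3, 0, 0]; VV[2]=[0, 0, 2, 0]; VV[3]=[0, 2, 0, 2]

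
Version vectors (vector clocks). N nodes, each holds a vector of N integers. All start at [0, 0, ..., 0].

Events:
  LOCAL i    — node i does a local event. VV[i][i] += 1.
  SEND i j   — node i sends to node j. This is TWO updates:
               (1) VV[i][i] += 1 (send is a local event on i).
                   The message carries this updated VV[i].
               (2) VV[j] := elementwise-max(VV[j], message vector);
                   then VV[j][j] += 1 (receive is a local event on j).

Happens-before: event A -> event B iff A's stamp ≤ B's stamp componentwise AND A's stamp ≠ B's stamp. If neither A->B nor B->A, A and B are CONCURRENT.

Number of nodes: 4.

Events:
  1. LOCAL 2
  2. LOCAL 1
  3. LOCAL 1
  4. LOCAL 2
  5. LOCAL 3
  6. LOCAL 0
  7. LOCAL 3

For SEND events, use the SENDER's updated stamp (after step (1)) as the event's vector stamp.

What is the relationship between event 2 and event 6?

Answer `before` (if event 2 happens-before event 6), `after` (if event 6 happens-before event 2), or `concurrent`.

Answer: concurrent

Derivation:
Initial: VV[0]=[0, 0, 0, 0]
Initial: VV[1]=[0, 0, 0, 0]
Initial: VV[2]=[0, 0, 0, 0]
Initial: VV[3]=[0, 0, 0, 0]
Event 1: LOCAL 2: VV[2][2]++ -> VV[2]=[0, 0, 1, 0]
Event 2: LOCAL 1: VV[1][1]++ -> VV[1]=[0, 1, 0, 0]
Event 3: LOCAL 1: VV[1][1]++ -> VV[1]=[0, 2, 0, 0]
Event 4: LOCAL 2: VV[2][2]++ -> VV[2]=[0, 0, 2, 0]
Event 5: LOCAL 3: VV[3][3]++ -> VV[3]=[0, 0, 0, 1]
Event 6: LOCAL 0: VV[0][0]++ -> VV[0]=[1, 0, 0, 0]
Event 7: LOCAL 3: VV[3][3]++ -> VV[3]=[0, 0, 0, 2]
Event 2 stamp: [0, 1, 0, 0]
Event 6 stamp: [1, 0, 0, 0]
[0, 1, 0, 0] <= [1, 0, 0, 0]? False
[1, 0, 0, 0] <= [0, 1, 0, 0]? False
Relation: concurrent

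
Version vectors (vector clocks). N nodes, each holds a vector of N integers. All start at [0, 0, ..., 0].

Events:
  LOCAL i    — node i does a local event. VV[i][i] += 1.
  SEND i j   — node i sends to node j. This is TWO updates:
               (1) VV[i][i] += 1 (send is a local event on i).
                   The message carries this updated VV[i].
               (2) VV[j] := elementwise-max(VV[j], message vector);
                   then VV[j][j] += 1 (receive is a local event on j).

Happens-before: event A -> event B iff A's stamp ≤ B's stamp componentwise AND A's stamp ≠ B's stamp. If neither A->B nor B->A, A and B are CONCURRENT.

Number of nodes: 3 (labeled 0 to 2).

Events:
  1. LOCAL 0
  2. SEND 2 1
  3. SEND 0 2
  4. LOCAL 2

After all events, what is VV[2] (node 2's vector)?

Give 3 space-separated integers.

Answer: 2 0 3

Derivation:
Initial: VV[0]=[0, 0, 0]
Initial: VV[1]=[0, 0, 0]
Initial: VV[2]=[0, 0, 0]
Event 1: LOCAL 0: VV[0][0]++ -> VV[0]=[1, 0, 0]
Event 2: SEND 2->1: VV[2][2]++ -> VV[2]=[0, 0, 1], msg_vec=[0, 0, 1]; VV[1]=max(VV[1],msg_vec) then VV[1][1]++ -> VV[1]=[0, 1, 1]
Event 3: SEND 0->2: VV[0][0]++ -> VV[0]=[2, 0, 0], msg_vec=[2, 0, 0]; VV[2]=max(VV[2],msg_vec) then VV[2][2]++ -> VV[2]=[2, 0, 2]
Event 4: LOCAL 2: VV[2][2]++ -> VV[2]=[2, 0, 3]
Final vectors: VV[0]=[2, 0, 0]; VV[1]=[0, 1, 1]; VV[2]=[2, 0, 3]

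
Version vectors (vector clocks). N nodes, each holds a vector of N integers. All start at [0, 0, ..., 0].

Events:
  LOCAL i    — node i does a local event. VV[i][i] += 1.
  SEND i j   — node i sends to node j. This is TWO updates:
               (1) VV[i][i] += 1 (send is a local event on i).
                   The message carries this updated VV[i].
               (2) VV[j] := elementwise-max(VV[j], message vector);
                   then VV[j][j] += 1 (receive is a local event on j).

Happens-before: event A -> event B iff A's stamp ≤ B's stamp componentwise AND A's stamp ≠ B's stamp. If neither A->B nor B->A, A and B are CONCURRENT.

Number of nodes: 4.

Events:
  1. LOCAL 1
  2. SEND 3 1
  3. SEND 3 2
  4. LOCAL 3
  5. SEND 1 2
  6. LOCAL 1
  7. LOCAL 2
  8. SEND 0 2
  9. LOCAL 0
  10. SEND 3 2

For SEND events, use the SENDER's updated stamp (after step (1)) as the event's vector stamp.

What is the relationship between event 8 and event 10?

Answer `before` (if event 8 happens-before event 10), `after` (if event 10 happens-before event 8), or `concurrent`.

Initial: VV[0]=[0, 0, 0, 0]
Initial: VV[1]=[0, 0, 0, 0]
Initial: VV[2]=[0, 0, 0, 0]
Initial: VV[3]=[0, 0, 0, 0]
Event 1: LOCAL 1: VV[1][1]++ -> VV[1]=[0, 1, 0, 0]
Event 2: SEND 3->1: VV[3][3]++ -> VV[3]=[0, 0, 0, 1], msg_vec=[0, 0, 0, 1]; VV[1]=max(VV[1],msg_vec) then VV[1][1]++ -> VV[1]=[0, 2, 0, 1]
Event 3: SEND 3->2: VV[3][3]++ -> VV[3]=[0, 0, 0, 2], msg_vec=[0, 0, 0, 2]; VV[2]=max(VV[2],msg_vec) then VV[2][2]++ -> VV[2]=[0, 0, 1, 2]
Event 4: LOCAL 3: VV[3][3]++ -> VV[3]=[0, 0, 0, 3]
Event 5: SEND 1->2: VV[1][1]++ -> VV[1]=[0, 3, 0, 1], msg_vec=[0, 3, 0, 1]; VV[2]=max(VV[2],msg_vec) then VV[2][2]++ -> VV[2]=[0, 3, 2, 2]
Event 6: LOCAL 1: VV[1][1]++ -> VV[1]=[0, 4, 0, 1]
Event 7: LOCAL 2: VV[2][2]++ -> VV[2]=[0, 3, 3, 2]
Event 8: SEND 0->2: VV[0][0]++ -> VV[0]=[1, 0, 0, 0], msg_vec=[1, 0, 0, 0]; VV[2]=max(VV[2],msg_vec) then VV[2][2]++ -> VV[2]=[1, 3, 4, 2]
Event 9: LOCAL 0: VV[0][0]++ -> VV[0]=[2, 0, 0, 0]
Event 10: SEND 3->2: VV[3][3]++ -> VV[3]=[0, 0, 0, 4], msg_vec=[0, 0, 0, 4]; VV[2]=max(VV[2],msg_vec) then VV[2][2]++ -> VV[2]=[1, 3, 5, 4]
Event 8 stamp: [1, 0, 0, 0]
Event 10 stamp: [0, 0, 0, 4]
[1, 0, 0, 0] <= [0, 0, 0, 4]? False
[0, 0, 0, 4] <= [1, 0, 0, 0]? False
Relation: concurrent

Answer: concurrent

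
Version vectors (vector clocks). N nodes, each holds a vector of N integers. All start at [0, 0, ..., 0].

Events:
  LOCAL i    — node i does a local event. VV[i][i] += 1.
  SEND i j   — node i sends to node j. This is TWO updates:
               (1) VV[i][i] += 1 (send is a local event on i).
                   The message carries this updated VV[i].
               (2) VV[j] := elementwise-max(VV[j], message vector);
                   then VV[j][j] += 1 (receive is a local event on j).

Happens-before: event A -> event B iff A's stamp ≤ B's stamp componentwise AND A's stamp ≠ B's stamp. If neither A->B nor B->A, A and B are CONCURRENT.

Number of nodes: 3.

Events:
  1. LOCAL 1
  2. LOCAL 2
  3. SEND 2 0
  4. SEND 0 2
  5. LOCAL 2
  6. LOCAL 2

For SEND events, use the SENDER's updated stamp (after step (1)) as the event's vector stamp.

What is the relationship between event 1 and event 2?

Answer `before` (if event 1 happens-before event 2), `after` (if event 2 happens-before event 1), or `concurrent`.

Answer: concurrent

Derivation:
Initial: VV[0]=[0, 0, 0]
Initial: VV[1]=[0, 0, 0]
Initial: VV[2]=[0, 0, 0]
Event 1: LOCAL 1: VV[1][1]++ -> VV[1]=[0, 1, 0]
Event 2: LOCAL 2: VV[2][2]++ -> VV[2]=[0, 0, 1]
Event 3: SEND 2->0: VV[2][2]++ -> VV[2]=[0, 0, 2], msg_vec=[0, 0, 2]; VV[0]=max(VV[0],msg_vec) then VV[0][0]++ -> VV[0]=[1, 0, 2]
Event 4: SEND 0->2: VV[0][0]++ -> VV[0]=[2, 0, 2], msg_vec=[2, 0, 2]; VV[2]=max(VV[2],msg_vec) then VV[2][2]++ -> VV[2]=[2, 0, 3]
Event 5: LOCAL 2: VV[2][2]++ -> VV[2]=[2, 0, 4]
Event 6: LOCAL 2: VV[2][2]++ -> VV[2]=[2, 0, 5]
Event 1 stamp: [0, 1, 0]
Event 2 stamp: [0, 0, 1]
[0, 1, 0] <= [0, 0, 1]? False
[0, 0, 1] <= [0, 1, 0]? False
Relation: concurrent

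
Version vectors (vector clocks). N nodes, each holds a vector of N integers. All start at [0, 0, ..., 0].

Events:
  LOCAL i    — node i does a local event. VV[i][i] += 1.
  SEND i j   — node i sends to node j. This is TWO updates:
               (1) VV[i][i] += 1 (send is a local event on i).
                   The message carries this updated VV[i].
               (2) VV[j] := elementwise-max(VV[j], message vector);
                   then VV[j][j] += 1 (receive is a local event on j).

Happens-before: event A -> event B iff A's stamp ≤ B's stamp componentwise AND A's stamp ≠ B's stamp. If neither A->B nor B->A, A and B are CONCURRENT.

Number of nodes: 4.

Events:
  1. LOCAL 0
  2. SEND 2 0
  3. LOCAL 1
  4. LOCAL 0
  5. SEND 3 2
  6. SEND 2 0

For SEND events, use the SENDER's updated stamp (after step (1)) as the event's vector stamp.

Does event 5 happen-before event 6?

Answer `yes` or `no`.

Answer: yes

Derivation:
Initial: VV[0]=[0, 0, 0, 0]
Initial: VV[1]=[0, 0, 0, 0]
Initial: VV[2]=[0, 0, 0, 0]
Initial: VV[3]=[0, 0, 0, 0]
Event 1: LOCAL 0: VV[0][0]++ -> VV[0]=[1, 0, 0, 0]
Event 2: SEND 2->0: VV[2][2]++ -> VV[2]=[0, 0, 1, 0], msg_vec=[0, 0, 1, 0]; VV[0]=max(VV[0],msg_vec) then VV[0][0]++ -> VV[0]=[2, 0, 1, 0]
Event 3: LOCAL 1: VV[1][1]++ -> VV[1]=[0, 1, 0, 0]
Event 4: LOCAL 0: VV[0][0]++ -> VV[0]=[3, 0, 1, 0]
Event 5: SEND 3->2: VV[3][3]++ -> VV[3]=[0, 0, 0, 1], msg_vec=[0, 0, 0, 1]; VV[2]=max(VV[2],msg_vec) then VV[2][2]++ -> VV[2]=[0, 0, 2, 1]
Event 6: SEND 2->0: VV[2][2]++ -> VV[2]=[0, 0, 3, 1], msg_vec=[0, 0, 3, 1]; VV[0]=max(VV[0],msg_vec) then VV[0][0]++ -> VV[0]=[4, 0, 3, 1]
Event 5 stamp: [0, 0, 0, 1]
Event 6 stamp: [0, 0, 3, 1]
[0, 0, 0, 1] <= [0, 0, 3, 1]? True. Equal? False. Happens-before: True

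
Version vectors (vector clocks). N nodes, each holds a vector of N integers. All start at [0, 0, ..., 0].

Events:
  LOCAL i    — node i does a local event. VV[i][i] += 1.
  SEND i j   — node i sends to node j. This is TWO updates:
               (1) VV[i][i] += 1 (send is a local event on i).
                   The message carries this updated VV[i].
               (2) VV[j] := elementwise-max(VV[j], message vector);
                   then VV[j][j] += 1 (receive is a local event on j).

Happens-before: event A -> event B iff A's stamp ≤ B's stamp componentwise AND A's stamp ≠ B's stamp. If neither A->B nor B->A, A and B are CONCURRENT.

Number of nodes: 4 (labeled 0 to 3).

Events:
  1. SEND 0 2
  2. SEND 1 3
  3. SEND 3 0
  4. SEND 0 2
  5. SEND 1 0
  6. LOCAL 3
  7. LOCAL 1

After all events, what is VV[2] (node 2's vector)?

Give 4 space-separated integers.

Initial: VV[0]=[0, 0, 0, 0]
Initial: VV[1]=[0, 0, 0, 0]
Initial: VV[2]=[0, 0, 0, 0]
Initial: VV[3]=[0, 0, 0, 0]
Event 1: SEND 0->2: VV[0][0]++ -> VV[0]=[1, 0, 0, 0], msg_vec=[1, 0, 0, 0]; VV[2]=max(VV[2],msg_vec) then VV[2][2]++ -> VV[2]=[1, 0, 1, 0]
Event 2: SEND 1->3: VV[1][1]++ -> VV[1]=[0, 1, 0, 0], msg_vec=[0, 1, 0, 0]; VV[3]=max(VV[3],msg_vec) then VV[3][3]++ -> VV[3]=[0, 1, 0, 1]
Event 3: SEND 3->0: VV[3][3]++ -> VV[3]=[0, 1, 0, 2], msg_vec=[0, 1, 0, 2]; VV[0]=max(VV[0],msg_vec) then VV[0][0]++ -> VV[0]=[2, 1, 0, 2]
Event 4: SEND 0->2: VV[0][0]++ -> VV[0]=[3, 1, 0, 2], msg_vec=[3, 1, 0, 2]; VV[2]=max(VV[2],msg_vec) then VV[2][2]++ -> VV[2]=[3, 1, 2, 2]
Event 5: SEND 1->0: VV[1][1]++ -> VV[1]=[0, 2, 0, 0], msg_vec=[0, 2, 0, 0]; VV[0]=max(VV[0],msg_vec) then VV[0][0]++ -> VV[0]=[4, 2, 0, 2]
Event 6: LOCAL 3: VV[3][3]++ -> VV[3]=[0, 1, 0, 3]
Event 7: LOCAL 1: VV[1][1]++ -> VV[1]=[0, 3, 0, 0]
Final vectors: VV[0]=[4, 2, 0, 2]; VV[1]=[0, 3, 0, 0]; VV[2]=[3, 1, 2, 2]; VV[3]=[0, 1, 0, 3]

Answer: 3 1 2 2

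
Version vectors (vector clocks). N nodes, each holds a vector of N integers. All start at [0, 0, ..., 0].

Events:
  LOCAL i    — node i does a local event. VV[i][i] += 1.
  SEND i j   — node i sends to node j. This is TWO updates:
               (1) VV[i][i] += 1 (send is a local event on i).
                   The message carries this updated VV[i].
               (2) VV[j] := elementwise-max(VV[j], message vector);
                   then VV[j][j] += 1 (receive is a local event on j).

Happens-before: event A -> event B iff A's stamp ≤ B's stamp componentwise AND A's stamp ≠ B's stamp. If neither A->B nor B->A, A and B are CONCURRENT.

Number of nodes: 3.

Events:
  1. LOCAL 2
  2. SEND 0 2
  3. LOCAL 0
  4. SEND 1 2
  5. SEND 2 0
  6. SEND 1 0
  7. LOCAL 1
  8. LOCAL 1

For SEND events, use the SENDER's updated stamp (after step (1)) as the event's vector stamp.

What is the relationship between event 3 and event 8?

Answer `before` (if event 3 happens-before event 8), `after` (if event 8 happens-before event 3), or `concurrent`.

Initial: VV[0]=[0, 0, 0]
Initial: VV[1]=[0, 0, 0]
Initial: VV[2]=[0, 0, 0]
Event 1: LOCAL 2: VV[2][2]++ -> VV[2]=[0, 0, 1]
Event 2: SEND 0->2: VV[0][0]++ -> VV[0]=[1, 0, 0], msg_vec=[1, 0, 0]; VV[2]=max(VV[2],msg_vec) then VV[2][2]++ -> VV[2]=[1, 0, 2]
Event 3: LOCAL 0: VV[0][0]++ -> VV[0]=[2, 0, 0]
Event 4: SEND 1->2: VV[1][1]++ -> VV[1]=[0, 1, 0], msg_vec=[0, 1, 0]; VV[2]=max(VV[2],msg_vec) then VV[2][2]++ -> VV[2]=[1, 1, 3]
Event 5: SEND 2->0: VV[2][2]++ -> VV[2]=[1, 1, 4], msg_vec=[1, 1, 4]; VV[0]=max(VV[0],msg_vec) then VV[0][0]++ -> VV[0]=[3, 1, 4]
Event 6: SEND 1->0: VV[1][1]++ -> VV[1]=[0, 2, 0], msg_vec=[0, 2, 0]; VV[0]=max(VV[0],msg_vec) then VV[0][0]++ -> VV[0]=[4, 2, 4]
Event 7: LOCAL 1: VV[1][1]++ -> VV[1]=[0, 3, 0]
Event 8: LOCAL 1: VV[1][1]++ -> VV[1]=[0, 4, 0]
Event 3 stamp: [2, 0, 0]
Event 8 stamp: [0, 4, 0]
[2, 0, 0] <= [0, 4, 0]? False
[0, 4, 0] <= [2, 0, 0]? False
Relation: concurrent

Answer: concurrent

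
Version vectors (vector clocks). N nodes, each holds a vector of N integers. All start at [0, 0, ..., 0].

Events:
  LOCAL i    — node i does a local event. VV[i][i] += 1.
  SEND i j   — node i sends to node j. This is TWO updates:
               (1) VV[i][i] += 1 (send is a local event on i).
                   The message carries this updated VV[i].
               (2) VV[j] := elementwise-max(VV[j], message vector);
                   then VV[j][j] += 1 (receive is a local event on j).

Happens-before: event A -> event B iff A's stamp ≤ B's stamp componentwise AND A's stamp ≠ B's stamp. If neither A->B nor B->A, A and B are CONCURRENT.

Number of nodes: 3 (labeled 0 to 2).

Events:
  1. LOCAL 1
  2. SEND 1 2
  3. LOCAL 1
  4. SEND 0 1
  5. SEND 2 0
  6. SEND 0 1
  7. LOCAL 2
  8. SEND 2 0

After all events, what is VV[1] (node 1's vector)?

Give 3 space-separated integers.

Initial: VV[0]=[0, 0, 0]
Initial: VV[1]=[0, 0, 0]
Initial: VV[2]=[0, 0, 0]
Event 1: LOCAL 1: VV[1][1]++ -> VV[1]=[0, 1, 0]
Event 2: SEND 1->2: VV[1][1]++ -> VV[1]=[0, 2, 0], msg_vec=[0, 2, 0]; VV[2]=max(VV[2],msg_vec) then VV[2][2]++ -> VV[2]=[0, 2, 1]
Event 3: LOCAL 1: VV[1][1]++ -> VV[1]=[0, 3, 0]
Event 4: SEND 0->1: VV[0][0]++ -> VV[0]=[1, 0, 0], msg_vec=[1, 0, 0]; VV[1]=max(VV[1],msg_vec) then VV[1][1]++ -> VV[1]=[1, 4, 0]
Event 5: SEND 2->0: VV[2][2]++ -> VV[2]=[0, 2, 2], msg_vec=[0, 2, 2]; VV[0]=max(VV[0],msg_vec) then VV[0][0]++ -> VV[0]=[2, 2, 2]
Event 6: SEND 0->1: VV[0][0]++ -> VV[0]=[3, 2, 2], msg_vec=[3, 2, 2]; VV[1]=max(VV[1],msg_vec) then VV[1][1]++ -> VV[1]=[3, 5, 2]
Event 7: LOCAL 2: VV[2][2]++ -> VV[2]=[0, 2, 3]
Event 8: SEND 2->0: VV[2][2]++ -> VV[2]=[0, 2, 4], msg_vec=[0, 2, 4]; VV[0]=max(VV[0],msg_vec) then VV[0][0]++ -> VV[0]=[4, 2, 4]
Final vectors: VV[0]=[4, 2, 4]; VV[1]=[3, 5, 2]; VV[2]=[0, 2, 4]

Answer: 3 5 2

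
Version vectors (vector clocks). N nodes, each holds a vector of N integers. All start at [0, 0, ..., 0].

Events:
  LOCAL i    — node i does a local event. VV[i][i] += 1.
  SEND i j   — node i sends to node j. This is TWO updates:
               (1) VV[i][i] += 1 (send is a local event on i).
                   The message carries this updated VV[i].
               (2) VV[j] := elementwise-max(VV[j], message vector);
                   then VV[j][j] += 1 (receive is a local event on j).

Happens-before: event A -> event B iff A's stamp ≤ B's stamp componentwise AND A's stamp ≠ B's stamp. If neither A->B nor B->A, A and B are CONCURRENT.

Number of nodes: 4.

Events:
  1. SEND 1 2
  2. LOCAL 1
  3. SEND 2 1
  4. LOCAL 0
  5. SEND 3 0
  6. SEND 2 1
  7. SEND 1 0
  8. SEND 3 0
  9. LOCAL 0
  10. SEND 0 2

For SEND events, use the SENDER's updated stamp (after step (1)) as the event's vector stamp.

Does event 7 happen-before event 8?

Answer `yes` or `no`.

Answer: no

Derivation:
Initial: VV[0]=[0, 0, 0, 0]
Initial: VV[1]=[0, 0, 0, 0]
Initial: VV[2]=[0, 0, 0, 0]
Initial: VV[3]=[0, 0, 0, 0]
Event 1: SEND 1->2: VV[1][1]++ -> VV[1]=[0, 1, 0, 0], msg_vec=[0, 1, 0, 0]; VV[2]=max(VV[2],msg_vec) then VV[2][2]++ -> VV[2]=[0, 1, 1, 0]
Event 2: LOCAL 1: VV[1][1]++ -> VV[1]=[0, 2, 0, 0]
Event 3: SEND 2->1: VV[2][2]++ -> VV[2]=[0, 1, 2, 0], msg_vec=[0, 1, 2, 0]; VV[1]=max(VV[1],msg_vec) then VV[1][1]++ -> VV[1]=[0, 3, 2, 0]
Event 4: LOCAL 0: VV[0][0]++ -> VV[0]=[1, 0, 0, 0]
Event 5: SEND 3->0: VV[3][3]++ -> VV[3]=[0, 0, 0, 1], msg_vec=[0, 0, 0, 1]; VV[0]=max(VV[0],msg_vec) then VV[0][0]++ -> VV[0]=[2, 0, 0, 1]
Event 6: SEND 2->1: VV[2][2]++ -> VV[2]=[0, 1, 3, 0], msg_vec=[0, 1, 3, 0]; VV[1]=max(VV[1],msg_vec) then VV[1][1]++ -> VV[1]=[0, 4, 3, 0]
Event 7: SEND 1->0: VV[1][1]++ -> VV[1]=[0, 5, 3, 0], msg_vec=[0, 5, 3, 0]; VV[0]=max(VV[0],msg_vec) then VV[0][0]++ -> VV[0]=[3, 5, 3, 1]
Event 8: SEND 3->0: VV[3][3]++ -> VV[3]=[0, 0, 0, 2], msg_vec=[0, 0, 0, 2]; VV[0]=max(VV[0],msg_vec) then VV[0][0]++ -> VV[0]=[4, 5, 3, 2]
Event 9: LOCAL 0: VV[0][0]++ -> VV[0]=[5, 5, 3, 2]
Event 10: SEND 0->2: VV[0][0]++ -> VV[0]=[6, 5, 3, 2], msg_vec=[6, 5, 3, 2]; VV[2]=max(VV[2],msg_vec) then VV[2][2]++ -> VV[2]=[6, 5, 4, 2]
Event 7 stamp: [0, 5, 3, 0]
Event 8 stamp: [0, 0, 0, 2]
[0, 5, 3, 0] <= [0, 0, 0, 2]? False. Equal? False. Happens-before: False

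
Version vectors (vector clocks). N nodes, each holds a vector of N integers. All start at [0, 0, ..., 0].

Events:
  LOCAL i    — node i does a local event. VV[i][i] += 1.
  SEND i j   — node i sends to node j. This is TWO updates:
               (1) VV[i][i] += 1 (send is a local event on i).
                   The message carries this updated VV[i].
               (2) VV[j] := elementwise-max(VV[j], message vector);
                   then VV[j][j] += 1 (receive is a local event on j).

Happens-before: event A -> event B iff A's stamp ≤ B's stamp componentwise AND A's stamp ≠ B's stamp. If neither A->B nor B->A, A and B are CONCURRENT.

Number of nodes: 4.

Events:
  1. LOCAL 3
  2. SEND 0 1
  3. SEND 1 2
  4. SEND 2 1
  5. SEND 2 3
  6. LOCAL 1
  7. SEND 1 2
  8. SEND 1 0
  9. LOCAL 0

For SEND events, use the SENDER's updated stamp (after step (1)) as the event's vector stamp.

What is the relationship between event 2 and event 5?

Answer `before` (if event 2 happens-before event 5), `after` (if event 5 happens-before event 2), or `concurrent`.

Answer: before

Derivation:
Initial: VV[0]=[0, 0, 0, 0]
Initial: VV[1]=[0, 0, 0, 0]
Initial: VV[2]=[0, 0, 0, 0]
Initial: VV[3]=[0, 0, 0, 0]
Event 1: LOCAL 3: VV[3][3]++ -> VV[3]=[0, 0, 0, 1]
Event 2: SEND 0->1: VV[0][0]++ -> VV[0]=[1, 0, 0, 0], msg_vec=[1, 0, 0, 0]; VV[1]=max(VV[1],msg_vec) then VV[1][1]++ -> VV[1]=[1, 1, 0, 0]
Event 3: SEND 1->2: VV[1][1]++ -> VV[1]=[1, 2, 0, 0], msg_vec=[1, 2, 0, 0]; VV[2]=max(VV[2],msg_vec) then VV[2][2]++ -> VV[2]=[1, 2, 1, 0]
Event 4: SEND 2->1: VV[2][2]++ -> VV[2]=[1, 2, 2, 0], msg_vec=[1, 2, 2, 0]; VV[1]=max(VV[1],msg_vec) then VV[1][1]++ -> VV[1]=[1, 3, 2, 0]
Event 5: SEND 2->3: VV[2][2]++ -> VV[2]=[1, 2, 3, 0], msg_vec=[1, 2, 3, 0]; VV[3]=max(VV[3],msg_vec) then VV[3][3]++ -> VV[3]=[1, 2, 3, 2]
Event 6: LOCAL 1: VV[1][1]++ -> VV[1]=[1, 4, 2, 0]
Event 7: SEND 1->2: VV[1][1]++ -> VV[1]=[1, 5, 2, 0], msg_vec=[1, 5, 2, 0]; VV[2]=max(VV[2],msg_vec) then VV[2][2]++ -> VV[2]=[1, 5, 4, 0]
Event 8: SEND 1->0: VV[1][1]++ -> VV[1]=[1, 6, 2, 0], msg_vec=[1, 6, 2, 0]; VV[0]=max(VV[0],msg_vec) then VV[0][0]++ -> VV[0]=[2, 6, 2, 0]
Event 9: LOCAL 0: VV[0][0]++ -> VV[0]=[3, 6, 2, 0]
Event 2 stamp: [1, 0, 0, 0]
Event 5 stamp: [1, 2, 3, 0]
[1, 0, 0, 0] <= [1, 2, 3, 0]? True
[1, 2, 3, 0] <= [1, 0, 0, 0]? False
Relation: before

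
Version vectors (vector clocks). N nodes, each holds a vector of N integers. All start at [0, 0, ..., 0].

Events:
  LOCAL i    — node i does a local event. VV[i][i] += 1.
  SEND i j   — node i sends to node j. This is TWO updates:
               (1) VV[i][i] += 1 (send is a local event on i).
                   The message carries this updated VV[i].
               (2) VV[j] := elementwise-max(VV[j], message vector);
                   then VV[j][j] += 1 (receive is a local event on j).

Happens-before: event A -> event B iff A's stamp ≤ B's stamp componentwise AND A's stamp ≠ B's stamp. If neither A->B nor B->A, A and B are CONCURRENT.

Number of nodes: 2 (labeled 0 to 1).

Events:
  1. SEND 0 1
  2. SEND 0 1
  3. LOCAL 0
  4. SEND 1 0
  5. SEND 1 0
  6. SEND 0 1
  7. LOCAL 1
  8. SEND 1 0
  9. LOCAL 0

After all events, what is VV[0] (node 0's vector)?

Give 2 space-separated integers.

Answer: 8 7

Derivation:
Initial: VV[0]=[0, 0]
Initial: VV[1]=[0, 0]
Event 1: SEND 0->1: VV[0][0]++ -> VV[0]=[1, 0], msg_vec=[1, 0]; VV[1]=max(VV[1],msg_vec) then VV[1][1]++ -> VV[1]=[1, 1]
Event 2: SEND 0->1: VV[0][0]++ -> VV[0]=[2, 0], msg_vec=[2, 0]; VV[1]=max(VV[1],msg_vec) then VV[1][1]++ -> VV[1]=[2, 2]
Event 3: LOCAL 0: VV[0][0]++ -> VV[0]=[3, 0]
Event 4: SEND 1->0: VV[1][1]++ -> VV[1]=[2, 3], msg_vec=[2, 3]; VV[0]=max(VV[0],msg_vec) then VV[0][0]++ -> VV[0]=[4, 3]
Event 5: SEND 1->0: VV[1][1]++ -> VV[1]=[2, 4], msg_vec=[2, 4]; VV[0]=max(VV[0],msg_vec) then VV[0][0]++ -> VV[0]=[5, 4]
Event 6: SEND 0->1: VV[0][0]++ -> VV[0]=[6, 4], msg_vec=[6, 4]; VV[1]=max(VV[1],msg_vec) then VV[1][1]++ -> VV[1]=[6, 5]
Event 7: LOCAL 1: VV[1][1]++ -> VV[1]=[6, 6]
Event 8: SEND 1->0: VV[1][1]++ -> VV[1]=[6, 7], msg_vec=[6, 7]; VV[0]=max(VV[0],msg_vec) then VV[0][0]++ -> VV[0]=[7, 7]
Event 9: LOCAL 0: VV[0][0]++ -> VV[0]=[8, 7]
Final vectors: VV[0]=[8, 7]; VV[1]=[6, 7]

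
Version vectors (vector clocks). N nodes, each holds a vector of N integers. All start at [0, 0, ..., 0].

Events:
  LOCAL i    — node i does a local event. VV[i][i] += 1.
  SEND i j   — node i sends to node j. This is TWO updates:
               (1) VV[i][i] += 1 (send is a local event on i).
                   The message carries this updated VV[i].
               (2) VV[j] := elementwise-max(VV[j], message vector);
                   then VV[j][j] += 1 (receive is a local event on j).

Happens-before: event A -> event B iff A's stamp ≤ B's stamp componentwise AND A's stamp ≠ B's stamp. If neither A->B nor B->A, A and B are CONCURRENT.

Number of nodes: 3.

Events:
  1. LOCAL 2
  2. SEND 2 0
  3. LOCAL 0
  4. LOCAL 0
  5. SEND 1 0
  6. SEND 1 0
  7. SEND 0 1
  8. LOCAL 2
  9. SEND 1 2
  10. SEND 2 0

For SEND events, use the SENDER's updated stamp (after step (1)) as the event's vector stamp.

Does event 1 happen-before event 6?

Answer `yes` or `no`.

Initial: VV[0]=[0, 0, 0]
Initial: VV[1]=[0, 0, 0]
Initial: VV[2]=[0, 0, 0]
Event 1: LOCAL 2: VV[2][2]++ -> VV[2]=[0, 0, 1]
Event 2: SEND 2->0: VV[2][2]++ -> VV[2]=[0, 0, 2], msg_vec=[0, 0, 2]; VV[0]=max(VV[0],msg_vec) then VV[0][0]++ -> VV[0]=[1, 0, 2]
Event 3: LOCAL 0: VV[0][0]++ -> VV[0]=[2, 0, 2]
Event 4: LOCAL 0: VV[0][0]++ -> VV[0]=[3, 0, 2]
Event 5: SEND 1->0: VV[1][1]++ -> VV[1]=[0, 1, 0], msg_vec=[0, 1, 0]; VV[0]=max(VV[0],msg_vec) then VV[0][0]++ -> VV[0]=[4, 1, 2]
Event 6: SEND 1->0: VV[1][1]++ -> VV[1]=[0, 2, 0], msg_vec=[0, 2, 0]; VV[0]=max(VV[0],msg_vec) then VV[0][0]++ -> VV[0]=[5, 2, 2]
Event 7: SEND 0->1: VV[0][0]++ -> VV[0]=[6, 2, 2], msg_vec=[6, 2, 2]; VV[1]=max(VV[1],msg_vec) then VV[1][1]++ -> VV[1]=[6, 3, 2]
Event 8: LOCAL 2: VV[2][2]++ -> VV[2]=[0, 0, 3]
Event 9: SEND 1->2: VV[1][1]++ -> VV[1]=[6, 4, 2], msg_vec=[6, 4, 2]; VV[2]=max(VV[2],msg_vec) then VV[2][2]++ -> VV[2]=[6, 4, 4]
Event 10: SEND 2->0: VV[2][2]++ -> VV[2]=[6, 4, 5], msg_vec=[6, 4, 5]; VV[0]=max(VV[0],msg_vec) then VV[0][0]++ -> VV[0]=[7, 4, 5]
Event 1 stamp: [0, 0, 1]
Event 6 stamp: [0, 2, 0]
[0, 0, 1] <= [0, 2, 0]? False. Equal? False. Happens-before: False

Answer: no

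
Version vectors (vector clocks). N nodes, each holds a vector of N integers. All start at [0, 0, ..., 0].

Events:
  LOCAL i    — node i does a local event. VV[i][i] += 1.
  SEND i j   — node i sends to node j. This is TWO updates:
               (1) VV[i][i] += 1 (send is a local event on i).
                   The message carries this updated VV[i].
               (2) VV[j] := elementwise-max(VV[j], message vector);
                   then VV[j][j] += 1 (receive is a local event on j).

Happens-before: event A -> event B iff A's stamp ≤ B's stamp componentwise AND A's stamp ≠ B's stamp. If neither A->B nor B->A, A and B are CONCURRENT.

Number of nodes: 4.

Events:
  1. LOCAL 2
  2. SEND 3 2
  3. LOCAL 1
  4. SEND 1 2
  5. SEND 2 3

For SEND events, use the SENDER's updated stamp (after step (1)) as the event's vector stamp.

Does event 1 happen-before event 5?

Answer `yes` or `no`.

Answer: yes

Derivation:
Initial: VV[0]=[0, 0, 0, 0]
Initial: VV[1]=[0, 0, 0, 0]
Initial: VV[2]=[0, 0, 0, 0]
Initial: VV[3]=[0, 0, 0, 0]
Event 1: LOCAL 2: VV[2][2]++ -> VV[2]=[0, 0, 1, 0]
Event 2: SEND 3->2: VV[3][3]++ -> VV[3]=[0, 0, 0, 1], msg_vec=[0, 0, 0, 1]; VV[2]=max(VV[2],msg_vec) then VV[2][2]++ -> VV[2]=[0, 0, 2, 1]
Event 3: LOCAL 1: VV[1][1]++ -> VV[1]=[0, 1, 0, 0]
Event 4: SEND 1->2: VV[1][1]++ -> VV[1]=[0, 2, 0, 0], msg_vec=[0, 2, 0, 0]; VV[2]=max(VV[2],msg_vec) then VV[2][2]++ -> VV[2]=[0, 2, 3, 1]
Event 5: SEND 2->3: VV[2][2]++ -> VV[2]=[0, 2, 4, 1], msg_vec=[0, 2, 4, 1]; VV[3]=max(VV[3],msg_vec) then VV[3][3]++ -> VV[3]=[0, 2, 4, 2]
Event 1 stamp: [0, 0, 1, 0]
Event 5 stamp: [0, 2, 4, 1]
[0, 0, 1, 0] <= [0, 2, 4, 1]? True. Equal? False. Happens-before: True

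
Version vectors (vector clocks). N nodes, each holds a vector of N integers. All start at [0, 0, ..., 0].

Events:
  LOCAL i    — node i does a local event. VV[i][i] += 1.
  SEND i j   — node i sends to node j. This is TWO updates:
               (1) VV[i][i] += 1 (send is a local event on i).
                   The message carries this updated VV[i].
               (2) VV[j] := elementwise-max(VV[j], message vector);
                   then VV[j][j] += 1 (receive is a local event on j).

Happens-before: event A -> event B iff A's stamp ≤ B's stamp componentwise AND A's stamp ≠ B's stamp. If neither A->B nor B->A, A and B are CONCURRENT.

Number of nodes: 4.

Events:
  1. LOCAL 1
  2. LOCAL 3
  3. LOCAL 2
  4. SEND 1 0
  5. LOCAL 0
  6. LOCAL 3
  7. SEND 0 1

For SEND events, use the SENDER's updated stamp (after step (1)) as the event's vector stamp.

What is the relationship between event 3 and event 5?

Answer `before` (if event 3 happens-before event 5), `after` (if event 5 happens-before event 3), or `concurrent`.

Initial: VV[0]=[0, 0, 0, 0]
Initial: VV[1]=[0, 0, 0, 0]
Initial: VV[2]=[0, 0, 0, 0]
Initial: VV[3]=[0, 0, 0, 0]
Event 1: LOCAL 1: VV[1][1]++ -> VV[1]=[0, 1, 0, 0]
Event 2: LOCAL 3: VV[3][3]++ -> VV[3]=[0, 0, 0, 1]
Event 3: LOCAL 2: VV[2][2]++ -> VV[2]=[0, 0, 1, 0]
Event 4: SEND 1->0: VV[1][1]++ -> VV[1]=[0, 2, 0, 0], msg_vec=[0, 2, 0, 0]; VV[0]=max(VV[0],msg_vec) then VV[0][0]++ -> VV[0]=[1, 2, 0, 0]
Event 5: LOCAL 0: VV[0][0]++ -> VV[0]=[2, 2, 0, 0]
Event 6: LOCAL 3: VV[3][3]++ -> VV[3]=[0, 0, 0, 2]
Event 7: SEND 0->1: VV[0][0]++ -> VV[0]=[3, 2, 0, 0], msg_vec=[3, 2, 0, 0]; VV[1]=max(VV[1],msg_vec) then VV[1][1]++ -> VV[1]=[3, 3, 0, 0]
Event 3 stamp: [0, 0, 1, 0]
Event 5 stamp: [2, 2, 0, 0]
[0, 0, 1, 0] <= [2, 2, 0, 0]? False
[2, 2, 0, 0] <= [0, 0, 1, 0]? False
Relation: concurrent

Answer: concurrent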